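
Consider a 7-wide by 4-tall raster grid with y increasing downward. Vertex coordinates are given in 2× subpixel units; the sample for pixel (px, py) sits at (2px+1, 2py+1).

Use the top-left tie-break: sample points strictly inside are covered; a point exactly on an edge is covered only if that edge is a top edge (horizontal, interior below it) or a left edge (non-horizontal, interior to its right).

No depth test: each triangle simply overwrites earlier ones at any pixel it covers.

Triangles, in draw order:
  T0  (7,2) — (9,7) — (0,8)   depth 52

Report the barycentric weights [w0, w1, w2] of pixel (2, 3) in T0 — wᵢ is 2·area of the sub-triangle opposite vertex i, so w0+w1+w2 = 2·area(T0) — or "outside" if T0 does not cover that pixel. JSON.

T0:
  2·area = 47
  edge (7, 2)→(9, 7): d=(2,5) right/bottom  bias=-1
  edge (9, 7)→(0, 8): d=(-9,1) right/bottom  bias=-1
  edge (0, 8)→(7, 2): d=(7,-6) top-left  bias=+0
    (3,1)@(7, 3): e=[2,38,7] → #
    (4,1)@(9, 3): e=[-8,36,19] → ·
    (2,2)@(5, 5): e=[16,22,9] → #
    (4,2)@(9, 5): e=[-4,18,33] → ·
    (1,3)@(3, 7): e=[30,6,11] → #
    (4,3)@(9, 7): e=[0,0,47] → ·  [on edge]
  covered (6 px):
    · · · · · · ·
    · · · # · · ·
    · · # # · · ·
    · # # # · · ·

Answer: [4,23,20]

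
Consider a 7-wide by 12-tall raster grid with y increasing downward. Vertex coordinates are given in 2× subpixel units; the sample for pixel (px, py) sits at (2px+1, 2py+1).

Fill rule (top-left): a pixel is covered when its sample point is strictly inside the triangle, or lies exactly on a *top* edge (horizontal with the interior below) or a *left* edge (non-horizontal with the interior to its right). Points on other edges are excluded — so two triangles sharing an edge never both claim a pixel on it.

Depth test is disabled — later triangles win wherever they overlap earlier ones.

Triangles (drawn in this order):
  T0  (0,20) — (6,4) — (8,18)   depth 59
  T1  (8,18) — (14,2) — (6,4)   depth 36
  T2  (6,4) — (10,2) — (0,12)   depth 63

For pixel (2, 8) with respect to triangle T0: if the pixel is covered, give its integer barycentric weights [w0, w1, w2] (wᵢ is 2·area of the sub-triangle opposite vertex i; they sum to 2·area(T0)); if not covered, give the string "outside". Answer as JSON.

T0:
  2·area = 116
  edge (0, 20)→(6, 4): d=(6,-16) top-left  bias=+0
  edge (6, 4)→(8, 18): d=(2,14) right/bottom  bias=-1
  edge (8, 18)→(0, 20): d=(-8,2) right/bottom  bias=-1
    (2,3)@(5, 7): e=[2,20,94] → #
    (3,3)@(7, 7): e=[34,-8,90] → ·
    (2,4)@(5, 9): e=[14,24,78] → #
    (3,4)@(7, 9): e=[46,-4,74] → ·
    (2,5)@(5, 11): e=[26,28,62] → #
    (3,5)@(7, 11): e=[58,0,58] → ·  [on edge]
    (1,6)@(3, 13): e=[6,60,50] → #
    (3,6)@(7, 13): e=[70,4,42] → #
    (4,6)@(9, 13): e=[102,-24,38] → ·
    (1,7)@(3, 15): e=[18,64,34] → #
    (4,7)@(9, 15): e=[114,-20,22] → ·
    (1,8)@(3, 17): e=[30,68,18] → #
  covered (14 px):
    · · · · · · ·
    · · · · · · ·
    · · · · · · ·
    · · # · · · ·
    · · # · · · ·
    · · # · · · ·
    · # # # · · ·
    · # # # · · ·
    · # # # · · ·
    # # · · · · ·
    · · · · · · ·
    · · · · · · ·
T1:
  2·area = 116  (B↔C swapped to make it positive)
  edge (8, 18)→(6, 4): d=(-2,-14) top-left  bias=+0
  edge (6, 4)→(14, 2): d=(8,-2) top-left  bias=+0
  edge (14, 2)→(8, 18): d=(-6,16) right/bottom  bias=-1
    (5,1)@(11, 3): e=[72,2,42] → #
    (6,1)@(13, 3): e=[100,6,10] → #
    (3,2)@(7, 5): e=[12,10,94] → #
    (4,2)@(9, 5): e=[40,14,62] → #
    (6,2)@(13, 5): e=[96,22,-2] → ·
    (3,3)@(7, 7): e=[8,26,82] → #
    (6,3)@(13, 7): e=[92,38,-14] → ·
    (3,4)@(7, 9): e=[4,42,70] → #
    (6,4)@(13, 9): e=[88,54,-26] → ·
    (3,5)@(7, 11): e=[0,58,58] → #  [on edge]
    (5,5)@(11, 11): e=[56,66,-6] → ·
    (3,6)@(7, 13): e=[-4,74,46] → ·
  covered (15 px):
    · · · · · · ·
    · · · · · # #
    · · · # # # ·
    · · · # # # ·
    · · · # # # ·
    · · · # # · ·
    · · · · # · ·
    · · · · # · ·
    · · · · · · ·
    · · · · · · ·
    · · · · · · ·
    · · · · · · ·
T2:
  2·area = 20
  edge (6, 4)→(10, 2): d=(4,-2) top-left  bias=+0
  edge (10, 2)→(0, 12): d=(-10,10) right/bottom  bias=-1
  edge (0, 12)→(6, 4): d=(6,-8) top-left  bias=+0
    (5,0)@(11, 1): e=[-2,0,22] → ·  [on edge]
    (4,1)@(9, 3): e=[2,0,18] → ·  [on edge]
    (3,2)@(7, 5): e=[6,0,14] → ·  [on edge]
    (2,3)@(5, 7): e=[10,0,10] → ·  [on edge]
    (1,4)@(3, 9): e=[14,0,6] → ·  [on edge]
    (0,5)@(1, 11): e=[18,0,2] → ·  [on edge]
  covered (0 px):
    · · · · · · ·
    · · · · · · ·
    · · · · · · ·
    · · · · · · ·
    · · · · · · ·
    · · · · · · ·
    · · · · · · ·
    · · · · · · ·
    · · · · · · ·
    · · · · · · ·
    · · · · · · ·
    · · · · · · ·

Answer: [40,14,62]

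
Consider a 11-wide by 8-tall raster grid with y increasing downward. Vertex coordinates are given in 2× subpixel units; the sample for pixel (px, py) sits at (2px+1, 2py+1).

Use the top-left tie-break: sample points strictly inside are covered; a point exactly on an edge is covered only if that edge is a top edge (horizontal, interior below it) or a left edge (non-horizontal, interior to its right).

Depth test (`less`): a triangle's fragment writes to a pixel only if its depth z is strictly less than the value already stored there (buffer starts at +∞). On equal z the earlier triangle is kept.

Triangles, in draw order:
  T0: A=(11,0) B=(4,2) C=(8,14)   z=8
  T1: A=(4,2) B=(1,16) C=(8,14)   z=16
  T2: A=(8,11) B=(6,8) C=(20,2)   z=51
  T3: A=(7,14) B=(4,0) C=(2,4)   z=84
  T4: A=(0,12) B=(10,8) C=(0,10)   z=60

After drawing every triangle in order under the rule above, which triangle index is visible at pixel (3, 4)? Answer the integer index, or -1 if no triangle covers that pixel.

T0:
  2·area = 92  (B↔C swapped to make it positive)
  edge (11, 0)→(8, 14): d=(-3,14) right/bottom  bias=-1
  edge (8, 14)→(4, 2): d=(-4,-12) top-left  bias=+0
  edge (4, 2)→(11, 0): d=(7,-2) top-left  bias=+0
    (4,0)@(9, 1): e=[25,64,3] → █
    (5,0)@(11, 1): e=[-3,88,7] → ·
    (2,1)@(5, 3): e=[75,8,9] → █
    (3,1)@(7, 3): e=[47,32,13] → █
    (5,1)@(11, 3): e=[-9,80,21] → ·
    (2,2)@(5, 5): e=[69,0,23] → █  [on edge]
    (5,2)@(11, 5): e=[-15,72,35] → ·
    (2,3)@(5, 7): e=[63,-8,37] → ·
    (3,3)@(7, 7): e=[35,16,41] → █
    (5,3)@(11, 7): e=[-21,64,49] → ·
    (3,4)@(7, 9): e=[29,8,55] → █
    (5,4)@(11, 9): e=[-27,56,63] → ·
    (3,5)@(7, 11): e=[23,0,69] → █  [on edge]
  covered (12 px):
    · · · · █ · · · · · ·
    · · █ █ █ · · · · · ·
    · · █ █ █ · · · · · ·
    · · · █ █ · · · · · ·
    · · · █ █ · · · · · ·
    · · · █ · · · · · · ·
    · · · · · · · · · · ·
    · · · · · · · · · · ·
T1:
  2·area = 92  (B↔C swapped to make it positive)
  edge (4, 2)→(8, 14): d=(4,12) right/bottom  bias=-1
  edge (8, 14)→(1, 16): d=(-7,2) right/bottom  bias=-1
  edge (1, 16)→(4, 2): d=(3,-14) top-left  bias=+0
    (2,2)@(5, 5): e=[0,69,23] → ·  [on edge]
    (1,3)@(3, 7): e=[32,59,1] → █
    (2,3)@(5, 7): e=[8,55,29] → █
    (3,3)@(7, 7): e=[-16,51,57] → ·
    (1,4)@(3, 9): e=[40,45,7] → █
    (3,4)@(7, 9): e=[-8,37,63] → ·
    (1,5)@(3, 11): e=[48,31,13] → █
    (3,5)@(7, 11): e=[0,23,69] → ·  [on edge]
    (1,6)@(3, 13): e=[56,17,19] → █
    (3,6)@(7, 13): e=[8,9,75] → █
    (4,6)@(9, 13): e=[-16,5,103] → ·
    (1,7)@(3, 15): e=[64,3,25] → █
  covered (10 px):
    · · · · · · · · · · ·
    · · · · · · · · · · ·
    · · · · · · · · · · ·
    · █ █ · · · · · · · ·
    · █ █ · · · · · · · ·
    · █ █ · · · · · · · ·
    · █ █ █ · · · · · · ·
    · █ · · · · · · · · ·
T2:
  2·area = 54
  edge (8, 11)→(6, 8): d=(-2,-3) top-left  bias=+0
  edge (6, 8)→(20, 2): d=(14,-6) top-left  bias=+0
  edge (20, 2)→(8, 11): d=(-12,9) right/bottom  bias=-1
    (6,2)@(13, 5): e=[27,0,27] → █  [on edge]
    (7,2)@(15, 5): e=[33,12,9] → █
    (8,2)@(17, 5): e=[39,24,-9] → ·
    (4,3)@(9, 7): e=[11,4,39] → █
    (5,3)@(11, 7): e=[17,16,21] → █
    (7,3)@(15, 7): e=[29,40,-15] → ·
    (3,4)@(7, 9): e=[1,20,33] → █
    (5,4)@(11, 9): e=[13,44,-3] → ·
    (6,4)@(13, 9): e=[19,56,-21] → ·
    (3,5)@(7, 11): e=[-3,48,9] → ·
    (4,5)@(9, 11): e=[3,60,-9] → ·
  covered (7 px):
    · · · · · · · · · · ·
    · · · · · · · · · · ·
    · · · · · · █ █ · · ·
    · · · · █ █ █ · · · ·
    · · · █ █ · · · · · ·
    · · · · · · · · · · ·
    · · · · · · · · · · ·
    · · · · · · · · · · ·
T3:
  2·area = 40  (B↔C swapped to make it positive)
  edge (7, 14)→(2, 4): d=(-5,-10) top-left  bias=+0
  edge (2, 4)→(4, 0): d=(2,-4) top-left  bias=+0
  edge (4, 0)→(7, 14): d=(3,14) right/bottom  bias=-1
    (1,1)@(3, 3): e=[15,2,23] → █
    (2,1)@(5, 3): e=[35,10,-5] → ·
    (1,2)@(3, 5): e=[5,6,29] → █
    (2,2)@(5, 5): e=[25,14,1] → █
    (3,2)@(7, 5): e=[45,22,-27] → ·
    (1,3)@(3, 7): e=[-5,10,35] → ·
    (2,3)@(5, 7): e=[15,18,7] → █
    (3,3)@(7, 7): e=[35,26,-21] → ·
    (2,4)@(5, 9): e=[5,22,13] → █
    (3,4)@(7, 9): e=[25,30,-15] → ·
    (2,5)@(5, 11): e=[-5,26,19] → ·
  covered (5 px):
    · · · · · · · · · · ·
    · █ · · · · · · · · ·
    · █ █ · · · · · · · ·
    · · █ · · · · · · · ·
    · · █ · · · · · · · ·
    · · · · · · · · · · ·
    · · · · · · · · · · ·
    · · · · · · · · · · ·
T4:
  2·area = 20  (B↔C swapped to make it positive)
  edge (0, 12)→(0, 10): d=(0,-2) top-left  bias=+0
  edge (0, 10)→(10, 8): d=(10,-2) top-left  bias=+0
  edge (10, 8)→(0, 12): d=(-10,4) right/bottom  bias=-1
    (7,3)@(15, 7): e=[30,0,-10] → ·  [on edge]
    (2,4)@(5, 9): e=[10,0,10] → █  [on edge]
    (3,4)@(7, 9): e=[14,4,2] → █
    (4,4)@(9, 9): e=[18,8,-6] → ·
    (0,5)@(1, 11): e=[2,12,6] → █
    (1,5)@(3, 11): e=[6,16,-2] → ·
    (2,5)@(5, 11): e=[10,20,-10] → ·
    (3,5)@(7, 11): e=[14,24,-18] → ·
    (0,6)@(1, 13): e=[2,32,-14] → ·
  covered (3 px):
    · · · · · · · · · · ·
    · · · · · · · · · · ·
    · · · · · · · · · · ·
    · · · · · · · · · · ·
    · · █ █ · · · · · · ·
    █ · · · · · · · · · ·
    · · · · · · · · · · ·
    · · · · · · · · · · ·

Z-buffer (winner per pixel, '.' = empty):
  . . . . 0 . . . . . .
  . 3 0 0 0 . . . . . .
  . 3 0 0 0 . 2 2 . . .
  . 1 1 0 0 2 2 . . . .
  . 1 1 0 0 . . . . . .
  4 1 1 0 . . . . . . .
  . 1 1 1 . . . . . . .
  . 1 . . . . . . . . .

Result: 0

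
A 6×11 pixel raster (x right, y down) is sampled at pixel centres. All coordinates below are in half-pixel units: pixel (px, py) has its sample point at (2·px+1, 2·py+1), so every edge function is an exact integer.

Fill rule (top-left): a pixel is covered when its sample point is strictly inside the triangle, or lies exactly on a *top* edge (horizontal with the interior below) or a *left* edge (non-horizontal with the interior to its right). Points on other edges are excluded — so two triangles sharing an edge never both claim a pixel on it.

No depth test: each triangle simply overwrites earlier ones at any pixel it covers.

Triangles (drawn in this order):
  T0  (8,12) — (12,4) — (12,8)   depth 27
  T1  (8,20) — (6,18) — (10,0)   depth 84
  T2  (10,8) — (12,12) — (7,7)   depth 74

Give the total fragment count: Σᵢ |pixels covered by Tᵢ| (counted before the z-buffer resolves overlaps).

T0:
  2·area = 16
  edge (8, 12)→(12, 4): d=(4,-8) top-left  bias=+0
  edge (12, 4)→(12, 8): d=(0,4) right/bottom  bias=-1
  edge (12, 8)→(8, 12): d=(-4,4) right/bottom  bias=-1
    (5,3)@(11, 7): e=[4,4,8] → █
    (5,4)@(11, 9): e=[12,4,0] → ·  [on edge]
    (4,5)@(9, 11): e=[4,12,0] → ·  [on edge]
    (3,6)@(7, 13): e=[-4,20,0] → ·  [on edge]
    (2,7)@(5, 15): e=[-12,28,0] → ·  [on edge]
    (1,8)@(3, 17): e=[-20,36,0] → ·  [on edge]
    (0,9)@(1, 19): e=[-28,44,0] → ·  [on edge]
  covered (1 px):
    · · · · · ·
    · · · · · ·
    · · · · · ·
    · · · · · █
    · · · · · ·
    · · · · · ·
    · · · · · ·
    · · · · · ·
    · · · · · ·
    · · · · · ·
    · · · · · ·
T1:
  2·area = 44
  edge (8, 20)→(6, 18): d=(-2,-2) top-left  bias=+0
  edge (6, 18)→(10, 0): d=(4,-18) top-left  bias=+0
  edge (10, 0)→(8, 20): d=(-2,20) right/bottom  bias=-1
    (4,2)@(9, 5): e=[32,2,10] → █
    (5,2)@(11, 5): e=[36,38,-30] → ·
    (4,3)@(9, 7): e=[28,10,6] → █
    (5,3)@(11, 7): e=[32,46,-34] → ·
    (4,4)@(9, 9): e=[24,18,2] → █
    (5,4)@(11, 9): e=[28,54,-38] → ·
    (4,5)@(9, 11): e=[20,26,-2] → ·
    (0,6)@(1, 13): e=[0,-110,154] → ·  [on edge]
    (1,7)@(3, 15): e=[0,-66,110] → ·  [on edge]
    (3,7)@(7, 15): e=[8,6,30] → █
    (4,7)@(9, 15): e=[12,42,-10] → ·
    (2,8)@(5, 17): e=[0,-22,66] → ·  [on edge]
    (3,9)@(7, 19): e=[0,22,22] → █  [on edge]
    (4,10)@(9, 21): e=[0,66,-22] → ·  [on edge]
  covered (6 px):
    · · · · · ·
    · · · · · ·
    · · · · █ ·
    · · · · █ ·
    · · · · █ ·
    · · · · · ·
    · · · · · ·
    · · · █ · ·
    · · · █ · ·
    · · · █ · ·
    · · · · · ·
T2:
  2·area = 10
  edge (10, 8)→(12, 12): d=(2,4) right/bottom  bias=-1
  edge (12, 12)→(7, 7): d=(-5,-5) top-left  bias=+0
  edge (7, 7)→(10, 8): d=(3,1) right/bottom  bias=-1
    (0,0)@(1, 1): e=[22,0,-12] → ·  [on edge]
    (1,1)@(3, 3): e=[18,0,-8] → ·  [on edge]
    (0,2)@(1, 5): e=[30,-20,0] → ·  [on edge]
    (2,2)@(5, 5): e=[14,0,-4] → ·  [on edge]
    (3,3)@(7, 7): e=[10,0,0] → ·  [on edge]
    (4,4)@(9, 9): e=[6,0,4] → █  [on edge]
    (5,4)@(11, 9): e=[-2,10,2] → ·
    (4,5)@(9, 11): e=[10,-10,10] → ·
    (5,5)@(11, 11): e=[2,0,8] → █  [on edge]
    (5,6)@(11, 13): e=[6,-10,14] → ·
  covered (2 px):
    · · · · · ·
    · · · · · ·
    · · · · · ·
    · · · · · ·
    · · · · █ ·
    · · · · · █
    · · · · · ·
    · · · · · ·
    · · · · · ·
    · · · · · ·
    · · · · · ·

Result: 9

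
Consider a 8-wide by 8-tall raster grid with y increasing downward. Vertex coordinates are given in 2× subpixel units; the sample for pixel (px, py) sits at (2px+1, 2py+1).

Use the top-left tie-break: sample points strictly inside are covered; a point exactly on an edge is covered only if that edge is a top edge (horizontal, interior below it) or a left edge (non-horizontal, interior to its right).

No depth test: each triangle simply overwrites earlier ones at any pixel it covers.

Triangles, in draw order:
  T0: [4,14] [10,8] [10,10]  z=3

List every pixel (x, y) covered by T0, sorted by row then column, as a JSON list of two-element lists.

T0:
  2·area = 12
  edge (4, 14)→(10, 8): d=(6,-6) top-left  bias=+0
  edge (10, 8)→(10, 10): d=(0,2) right/bottom  bias=-1
  edge (10, 10)→(4, 14): d=(-6,4) right/bottom  bias=-1
    (7,1)@(15, 3): e=[0,-10,22] → .  [on edge]
    (6,2)@(13, 5): e=[0,-6,18] → .  [on edge]
    (5,3)@(11, 7): e=[0,-2,14] → .  [on edge]
    (4,4)@(9, 9): e=[0,2,10] → X  [on edge]
    (5,4)@(11, 9): e=[12,-2,2] → .
    (3,5)@(7, 11): e=[0,6,6] → X  [on edge]
    (4,5)@(9, 11): e=[12,2,-2] → .
    (2,6)@(5, 13): e=[0,10,2] → X  [on edge]
    (3,6)@(7, 13): e=[12,6,-6] → .
    (1,7)@(3, 15): e=[0,14,-2] → .  [on edge]
    (2,7)@(5, 15): e=[12,10,-10] → .
  covered (3 px):
    . . . . . . . .
    . . . . . . . .
    . . . . . . . .
    . . . . . . . .
    . . . . X . . .
    . . . X . . . .
    . . X . . . . .
    . . . . . . . .

Final: [[4,4],[3,5],[2,6]]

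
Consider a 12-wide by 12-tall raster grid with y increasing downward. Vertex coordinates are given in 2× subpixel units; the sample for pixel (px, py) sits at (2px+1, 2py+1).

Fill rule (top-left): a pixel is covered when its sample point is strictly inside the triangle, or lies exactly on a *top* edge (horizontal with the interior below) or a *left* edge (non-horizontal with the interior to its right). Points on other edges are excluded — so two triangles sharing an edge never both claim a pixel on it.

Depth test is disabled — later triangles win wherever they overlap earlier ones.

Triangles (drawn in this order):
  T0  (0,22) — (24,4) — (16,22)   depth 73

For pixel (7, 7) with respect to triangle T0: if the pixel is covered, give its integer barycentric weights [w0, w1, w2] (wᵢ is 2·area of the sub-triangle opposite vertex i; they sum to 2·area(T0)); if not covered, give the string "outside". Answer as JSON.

T0:
  2·area = 288
  edge (0, 22)→(24, 4): d=(24,-18) top-left  bias=+0
  edge (24, 4)→(16, 22): d=(-8,18) right/bottom  bias=-1
  edge (16, 22)→(0, 22): d=(-16,0) right/bottom  bias=-1
    (11,2)@(23, 5): e=[6,10,272] → #
    (10,3)@(21, 7): e=[18,30,240] → #
    (11,3)@(23, 7): e=[54,-6,240] → ·
    (9,4)@(19, 9): e=[30,50,208] → #
    (11,4)@(23, 9): e=[102,-22,208] → ·
    (7,5)@(15, 11): e=[6,106,176] → #
    (8,5)@(17, 11): e=[42,70,176] → #
    (10,5)@(21, 11): e=[114,-2,176] → ·
    (6,6)@(13, 13): e=[18,126,144] → #
    (10,6)@(21, 13): e=[162,-18,144] → ·
    (5,7)@(11, 15): e=[30,146,112] → #
    (10,7)@(21, 15): e=[210,-34,112] → ·
  covered (36 px):
    · · · · · · · · · · · ·
    · · · · · · · · · · · ·
    · · · · · · · · · · · #
    · · · · · · · · · · # ·
    · · · · · · · · · # # ·
    · · · · · · · # # # · ·
    · · · · · · # # # # · ·
    · · · · · # # # # # · ·
    · · · # # # # # # · · ·
    · · # # # # # # # · · ·
    · # # # # # # # · · · ·
    · · · · · · · · · · · ·

Result: [74,112,102]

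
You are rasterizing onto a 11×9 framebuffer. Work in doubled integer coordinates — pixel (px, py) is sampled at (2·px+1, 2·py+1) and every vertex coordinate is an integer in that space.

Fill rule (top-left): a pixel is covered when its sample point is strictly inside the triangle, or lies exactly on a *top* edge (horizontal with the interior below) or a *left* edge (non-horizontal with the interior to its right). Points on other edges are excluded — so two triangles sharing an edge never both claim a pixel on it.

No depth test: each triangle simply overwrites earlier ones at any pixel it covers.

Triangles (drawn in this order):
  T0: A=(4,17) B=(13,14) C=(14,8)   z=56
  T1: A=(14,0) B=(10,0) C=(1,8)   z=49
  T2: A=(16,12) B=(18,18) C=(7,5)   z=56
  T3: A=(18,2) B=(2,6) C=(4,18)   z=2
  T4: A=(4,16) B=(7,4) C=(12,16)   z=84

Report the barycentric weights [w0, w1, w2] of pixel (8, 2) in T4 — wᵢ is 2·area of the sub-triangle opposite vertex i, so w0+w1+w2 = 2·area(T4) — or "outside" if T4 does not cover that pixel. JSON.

T0:
  2·area = 51  (B↔C swapped to make it positive)
  edge (4, 17)→(14, 8): d=(10,-9) top-left  bias=+0
  edge (14, 8)→(13, 14): d=(-1,6) right/bottom  bias=-1
  edge (13, 14)→(4, 17): d=(-9,3) right/bottom  bias=-1
    (6,4)@(13, 9): e=[1,5,45] → █
    (7,4)@(15, 9): e=[19,-7,39] → ·
    (5,5)@(11, 11): e=[3,15,33] → █
    (7,5)@(15, 11): e=[39,-9,21] → ·
    (4,6)@(9, 13): e=[5,25,21] → █
    (7,6)@(15, 13): e=[59,-11,3] → ·
    (3,7)@(7, 15): e=[7,35,9] → █
    (5,7)@(11, 15): e=[43,11,-3] → ·
    (6,7)@(13, 15): e=[61,-1,-9] → ·
    (3,8)@(7, 17): e=[27,33,-9] → ·
    (4,8)@(9, 17): e=[45,21,-15] → ·
  covered (8 px):
    · · · · · · · · · · ·
    · · · · · · · · · · ·
    · · · · · · · · · · ·
    · · · · · · · · · · ·
    · · · · · · █ · · · ·
    · · · · · █ █ · · · ·
    · · · · █ █ █ · · · ·
    · · · █ █ · · · · · ·
    · · · · · · · · · · ·
T1:
  2·area = 32  (B↔C swapped to make it positive)
  edge (14, 0)→(1, 8): d=(-13,8) right/bottom  bias=-1
  edge (1, 8)→(10, 0): d=(9,-8) top-left  bias=+0
  edge (10, 0)→(14, 0): d=(4,0) top-left  bias=+0
    (4,0)@(9, 1): e=[27,1,4] → █
    (5,0)@(11, 1): e=[11,17,4] → █
    (6,0)@(13, 1): e=[-5,33,4] → ·
    (3,1)@(7, 3): e=[17,3,12] → █
    (5,1)@(11, 3): e=[-15,35,12] → ·
    (2,2)@(5, 5): e=[7,5,20] → █
    (3,2)@(7, 5): e=[-9,21,20] → ·
    (4,2)@(9, 5): e=[-25,37,20] → ·
    (2,3)@(5, 7): e=[-19,23,28] → ·
  covered (5 px):
    · · · · █ █ · · · · ·
    · · · █ █ · · · · · ·
    · · █ · · · · · · · ·
    · · · · · · · · · · ·
    · · · · · · · · · · ·
    · · · · · · · · · · ·
    · · · · · · · · · · ·
    · · · · · · · · · · ·
    · · · · · · · · · · ·
T2:
  2·area = 40
  edge (16, 12)→(18, 18): d=(2,6) right/bottom  bias=-1
  edge (18, 18)→(7, 5): d=(-11,-13) top-left  bias=+0
  edge (7, 5)→(16, 12): d=(9,7) right/bottom  bias=-1
    (6,1)@(13, 3): e=[0,100,-60] → ·  [on edge]
    (3,2)@(7, 5): e=[40,0,0] → ·  [on edge]
    (4,3)@(9, 7): e=[32,4,4] → █
    (5,3)@(11, 7): e=[20,30,-10] → ·
    (4,4)@(9, 9): e=[36,-18,22] → ·
    (5,4)@(11, 9): e=[24,8,8] → █
    (6,4)@(13, 9): e=[12,34,-6] → ·
    (7,4)@(15, 9): e=[0,60,-20] → ·  [on edge]
    (5,5)@(11, 11): e=[28,-14,26] → ·
    (6,5)@(13, 11): e=[16,12,12] → █
    (7,5)@(15, 11): e=[4,38,-2] → ·
    (6,6)@(13, 13): e=[20,-10,30] → ·
    (8,7)@(17, 15): e=[0,20,20] → ·  [on edge]
  covered (4 px):
    · · · · · · · · · · ·
    · · · · · · · · · · ·
    · · · · · · · · · · ·
    · · · · █ · · · · · ·
    · · · · · █ · · · · ·
    · · · · · · █ · · · ·
    · · · · · · · █ · · ·
    · · · · · · · · · · ·
    · · · · · · · · · · ·
T3:
  2·area = 200  (B↔C swapped to make it positive)
  edge (18, 2)→(4, 18): d=(-14,16) right/bottom  bias=-1
  edge (4, 18)→(2, 6): d=(-2,-12) top-left  bias=+0
  edge (2, 6)→(18, 2): d=(16,-4) top-left  bias=+0
    (7,1)@(15, 3): e=[34,162,4] → █
    (8,1)@(17, 3): e=[2,186,12] → █
    (9,1)@(19, 3): e=[-30,210,20] → ·
    (3,2)@(7, 5): e=[134,62,4] → █
    (4,2)@(9, 5): e=[102,86,12] → █
    (5,2)@(11, 5): e=[70,110,20] → █
    (6,2)@(13, 5): e=[38,134,28] → █
    (8,2)@(17, 5): e=[-26,182,44] → ·
    (1,3)@(3, 7): e=[170,10,20] → █
    (2,3)@(5, 7): e=[138,34,28] → █
    (7,3)@(15, 7): e=[-22,154,68] → ·
    (1,4)@(3, 9): e=[142,6,52] → █
  covered (25 px):
    · · · · · · · · · · ·
    · · · · · · · █ █ · ·
    · · · █ █ █ █ █ · · ·
    · █ █ █ █ █ █ · · · ·
    · █ █ █ █ █ · · · · ·
    · █ █ █ █ · · · · · ·
    · · █ █ · · · · · · ·
    · · █ · · · · · · · ·
    · · · · · · · · · · ·
T4:
  2·area = 96
  edge (4, 16)→(7, 4): d=(3,-12) top-left  bias=+0
  edge (7, 4)→(12, 16): d=(5,12) right/bottom  bias=-1
  edge (12, 16)→(4, 16): d=(-8,0) right/bottom  bias=-1
    (3,2)@(7, 5): e=[3,5,88] → █
    (4,2)@(9, 5): e=[27,-19,88] → ·
    (3,3)@(7, 7): e=[9,15,72] → █
    (4,3)@(9, 7): e=[33,-9,72] → ·
    (3,4)@(7, 9): e=[15,25,56] → █
    (4,4)@(9, 9): e=[39,1,56] → █
    (5,4)@(11, 9): e=[63,-23,56] → ·
    (3,5)@(7, 11): e=[21,35,40] → █
    (5,5)@(11, 11): e=[69,-13,40] → ·
    (2,6)@(5, 13): e=[3,69,24] → █
    (5,6)@(11, 13): e=[75,-3,24] → ·
    (2,7)@(5, 15): e=[9,79,8] → █
  covered (13 px):
    · · · · · · · · · · ·
    · · · · · · · · · · ·
    · · · █ · · · · · · ·
    · · · █ · · · · · · ·
    · · · █ █ · · · · · ·
    · · · █ █ · · · · · ·
    · · █ █ █ · · · · · ·
    · · █ █ █ █ · · · · ·
    · · · · · · · · · · ·

Result: "outside"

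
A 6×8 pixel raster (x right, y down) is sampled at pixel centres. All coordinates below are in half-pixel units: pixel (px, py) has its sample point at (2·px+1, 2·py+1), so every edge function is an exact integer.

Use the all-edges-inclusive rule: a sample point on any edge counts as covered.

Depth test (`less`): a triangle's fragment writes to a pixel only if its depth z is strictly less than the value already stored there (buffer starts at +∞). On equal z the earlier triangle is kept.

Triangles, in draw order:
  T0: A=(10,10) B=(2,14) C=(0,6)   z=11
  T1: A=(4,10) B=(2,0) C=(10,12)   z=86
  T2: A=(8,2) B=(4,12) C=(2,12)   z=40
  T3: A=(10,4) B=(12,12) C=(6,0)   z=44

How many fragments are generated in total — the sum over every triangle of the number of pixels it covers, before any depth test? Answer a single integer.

T0:
  2·area = 72
  edge (10, 10)→(2, 14): d=(-8,4) inclusive
  edge (2, 14)→(0, 6): d=(-2,-8) inclusive
  edge (0, 6)→(10, 10): d=(10,4) inclusive
    (0,3)@(1, 7): e=[60,6,6] → X
    (1,3)@(3, 7): e=[52,22,-2] → .
    (0,4)@(1, 9): e=[44,2,26] → X
    (1,4)@(3, 9): e=[36,18,18] → X
    (2,4)@(5, 9): e=[28,34,10] → X
    (3,4)@(7, 9): e=[20,50,2] → X
    (4,4)@(9, 9): e=[12,66,-6] → .
    (0,5)@(1, 11): e=[28,-2,46] → .
    (1,5)@(3, 11): e=[20,14,38] → X
    (4,5)@(9, 11): e=[-4,62,14] → .
    (1,6)@(3, 13): e=[4,10,58] → X
    (2,6)@(5, 13): e=[-4,26,50] → .
  covered (9 px):
    . . . . . .
    . . . . . .
    . . . . . .
    X . . . . .
    X X X X . .
    . X X X . .
    . X . . . .
    . . . . . .
T1:
  2·area = 56
  edge (4, 10)→(2, 0): d=(-2,-10) inclusive
  edge (2, 0)→(10, 12): d=(8,12) inclusive
  edge (10, 12)→(4, 10): d=(-6,-2) inclusive
    (1,1)@(3, 3): e=[4,12,40] → X
    (2,1)@(5, 3): e=[24,-12,44] → .
    (1,2)@(3, 5): e=[0,28,28] → X  [on edge]
    (2,2)@(5, 5): e=[20,4,32] → X
    (3,2)@(7, 5): e=[40,-20,36] → .
    (1,3)@(3, 7): e=[-4,44,16] → .
    (2,3)@(5, 7): e=[16,20,20] → X
    (3,3)@(7, 7): e=[36,-4,24] → .
    (0,4)@(1, 9): e=[-28,84,0] → .  [on edge]
    (2,4)@(5, 9): e=[12,36,8] → X
    (3,4)@(7, 9): e=[32,12,12] → X
    (4,4)@(9, 9): e=[52,-12,16] → .
    (3,5)@(7, 11): e=[28,28,0] → X  [on edge]
    (2,7)@(5, 15): e=[0,84,-28] → .  [on edge]
  covered (8 px):
    . . . . . .
    . X . . . .
    . X X . . .
    . . X . . .
    . . X X . .
    . . . X X .
    . . . . . .
    . . . . . .
T2:
  2·area = 20
  edge (8, 2)→(4, 12): d=(-4,10) inclusive
  edge (4, 12)→(2, 12): d=(-2,0) inclusive
  edge (2, 12)→(8, 2): d=(6,-10) inclusive
    (2,3)@(5, 7): e=[10,10,0] → X  [on edge]
    (3,3)@(7, 7): e=[-10,10,20] → .
    (2,4)@(5, 9): e=[2,6,12] → X
    (3,4)@(7, 9): e=[-18,6,32] → .
    (1,5)@(3, 11): e=[14,2,4] → X
    (2,5)@(5, 11): e=[-6,2,24] → .
    (1,6)@(3, 13): e=[6,-2,16] → .
  covered (3 px):
    . . . . . .
    . . . . . .
    . . . . . .
    . . X . . .
    . . X . . .
    . X . . . .
    . . . . . .
    . . . . . .
T3:
  2·area = 24
  edge (10, 4)→(12, 12): d=(2,8) inclusive
  edge (12, 12)→(6, 0): d=(-6,-12) inclusive
  edge (6, 0)→(10, 4): d=(4,4) inclusive
    (3,0)@(7, 1): e=[18,6,0] → X  [on edge]
    (4,0)@(9, 1): e=[2,30,-8] → .
    (3,1)@(7, 3): e=[22,-6,8] → .
    (4,1)@(9, 3): e=[6,18,0] → X  [on edge]
    (5,1)@(11, 3): e=[-10,42,-8] → .
    (4,2)@(9, 5): e=[10,6,8] → X
    (5,2)@(11, 5): e=[-6,30,0] → .  [on edge]
    (4,3)@(9, 7): e=[14,-6,16] → .
    (5,4)@(11, 9): e=[2,6,16] → X
    (5,5)@(11, 11): e=[6,-6,24] → .
  covered (4 px):
    . . . X . .
    . . . . X .
    . . . . X .
    . . . . . .
    . . . . . X
    . . . . . .
    . . . . . .
    . . . . . .

Answer: 24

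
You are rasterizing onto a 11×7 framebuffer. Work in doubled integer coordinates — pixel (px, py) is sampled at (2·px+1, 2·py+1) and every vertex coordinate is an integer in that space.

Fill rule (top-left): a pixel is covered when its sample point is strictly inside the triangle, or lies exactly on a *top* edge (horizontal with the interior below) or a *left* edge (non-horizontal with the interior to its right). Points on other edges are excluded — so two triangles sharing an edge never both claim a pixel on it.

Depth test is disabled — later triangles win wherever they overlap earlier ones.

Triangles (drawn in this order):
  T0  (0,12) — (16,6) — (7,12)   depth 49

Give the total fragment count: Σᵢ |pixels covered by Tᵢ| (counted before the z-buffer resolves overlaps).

T0:
  2·area = 42
  edge (0, 12)→(16, 6): d=(16,-6) top-left  bias=+0
  edge (16, 6)→(7, 12): d=(-9,6) right/bottom  bias=-1
  edge (7, 12)→(0, 12): d=(-7,0) right/bottom  bias=-1
    (4,4)@(9, 9): e=[6,15,21] → #
    (5,4)@(11, 9): e=[18,3,21] → #
    (6,4)@(13, 9): e=[30,-9,21] → ·
    (1,5)@(3, 11): e=[2,33,7] → #
    (2,5)@(5, 11): e=[14,21,7] → #
    (3,5)@(7, 11): e=[26,9,7] → #
    (4,5)@(9, 11): e=[38,-3,7] → ·
    (5,5)@(11, 11): e=[50,-15,7] → ·
    (1,6)@(3, 13): e=[34,15,-7] → ·
    (2,6)@(5, 13): e=[46,3,-7] → ·
    (3,6)@(7, 13): e=[58,-9,-7] → ·
  covered (5 px):
    · · · · · · · · · · ·
    · · · · · · · · · · ·
    · · · · · · · · · · ·
    · · · · · · · · · · ·
    · · · · # # · · · · ·
    · # # # · · · · · · ·
    · · · · · · · · · · ·

Result: 5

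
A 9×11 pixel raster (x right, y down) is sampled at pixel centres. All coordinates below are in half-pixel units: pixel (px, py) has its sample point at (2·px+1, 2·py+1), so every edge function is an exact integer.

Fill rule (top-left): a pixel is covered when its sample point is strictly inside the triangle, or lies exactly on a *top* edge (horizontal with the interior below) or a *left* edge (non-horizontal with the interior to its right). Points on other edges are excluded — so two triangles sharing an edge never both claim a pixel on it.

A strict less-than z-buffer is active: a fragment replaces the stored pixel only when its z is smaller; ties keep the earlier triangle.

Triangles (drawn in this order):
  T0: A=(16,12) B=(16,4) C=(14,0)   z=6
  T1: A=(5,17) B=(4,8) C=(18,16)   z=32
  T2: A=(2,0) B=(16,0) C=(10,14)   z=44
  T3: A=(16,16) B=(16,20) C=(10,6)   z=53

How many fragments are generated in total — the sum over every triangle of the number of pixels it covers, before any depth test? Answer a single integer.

T0:
  2·area = 16  (B↔C swapped to make it positive)
  edge (16, 12)→(14, 0): d=(-2,-12) top-left  bias=+0
  edge (14, 0)→(16, 4): d=(2,4) right/bottom  bias=-1
  edge (16, 4)→(16, 12): d=(0,8) right/bottom  bias=-1
    (7,1)@(15, 3): e=[6,2,8] → X
    (8,1)@(17, 3): e=[30,-6,-8] → .
    (7,2)@(15, 5): e=[2,6,8] → X
    (8,2)@(17, 5): e=[26,-2,-8] → .
    (7,3)@(15, 7): e=[-2,10,8] → .
  covered (2 px):
    . . . . . . . . .
    . . . . . . . X .
    . . . . . . . X .
    . . . . . . . . .
    . . . . . . . . .
    . . . . . . . . .
    . . . . . . . . .
    . . . . . . . . .
    . . . . . . . . .
    . . . . . . . . .
    . . . . . . . . .
T1:
  2·area = 118
  edge (5, 17)→(4, 8): d=(-1,-9) top-left  bias=+0
  edge (4, 8)→(18, 16): d=(14,8) right/bottom  bias=-1
  edge (18, 16)→(5, 17): d=(-13,1) right/bottom  bias=-1
    (2,4)@(5, 9): e=[8,6,104] → X
    (3,4)@(7, 9): e=[26,-10,102] → .
    (2,5)@(5, 11): e=[6,34,78] → X
    (3,5)@(7, 11): e=[24,18,76] → X
    (4,5)@(9, 11): e=[42,2,74] → X
    (5,5)@(11, 11): e=[60,-14,72] → .
    (2,6)@(5, 13): e=[4,62,52] → X
    (5,6)@(11, 13): e=[58,14,46] → X
    (6,6)@(13, 13): e=[76,-2,44] → .
    (2,7)@(5, 15): e=[2,90,26] → X
    (6,7)@(13, 15): e=[74,26,18] → X
    (7,7)@(15, 15): e=[92,10,16] → X
    (2,8)@(5, 17): e=[0,118,0] → .  [on edge]
  covered (14 px):
    . . . . . . . . .
    . . . . . . . . .
    . . . . . . . . .
    . . . . . . . . .
    . . X . . . . . .
    . . X X X . . . .
    . . X X X X . . .
    . . X X X X X X .
    . . . . . . . . .
    . . . . . . . . .
    . . . . . . . . .
T2:
  2·area = 196
  edge (2, 0)→(16, 0): d=(14,0) top-left  bias=+0
  edge (16, 0)→(10, 14): d=(-6,14) right/bottom  bias=-1
  edge (10, 14)→(2, 0): d=(-8,-14) top-left  bias=+0
    (1,0)@(3, 1): e=[14,176,6] → X
    (2,0)@(5, 1): e=[14,148,34] → X
    (3,0)@(7, 1): e=[14,120,62] → X
    (4,0)@(9, 1): e=[14,92,90] → X
    (5,0)@(11, 1): e=[14,64,118] → X
    (6,0)@(13, 1): e=[14,36,146] → X
    (7,0)@(15, 1): e=[14,8,174] → X
    (8,0)@(17, 1): e=[14,-20,202] → .
    (1,1)@(3, 3): e=[42,164,-10] → .
    (2,1)@(5, 3): e=[42,136,18] → X
    (7,1)@(15, 3): e=[42,-4,158] → .
    (2,2)@(5, 5): e=[70,124,2] → X
    (6,3)@(13, 7): e=[98,0,98] → .  [on edge]
    (3,10)@(7, 21): e=[294,0,-98] → .  [on edge]
  covered (24 px):
    . X X X X X X X .
    . . X X X X X . .
    . . X X X X X . .
    . . . X X X . . .
    . . . . X X . . .
    . . . . X X . . .
    . . . . . . . . .
    . . . . . . . . .
    . . . . . . . . .
    . . . . . . . . .
    . . . . . . . . .
T3:
  2·area = 24
  edge (16, 16)→(16, 20): d=(0,4) right/bottom  bias=-1
  edge (16, 20)→(10, 6): d=(-6,-14) top-left  bias=+0
  edge (10, 6)→(16, 16): d=(6,10) right/bottom  bias=-1
    (3,0)@(7, 1): e=[36,-12,0] → .  [on edge]
    (6,5)@(13, 11): e=[12,12,0] → .  [on edge]
    (6,6)@(13, 13): e=[12,0,12] → X  [on edge]
    (7,6)@(15, 13): e=[4,28,-8] → .
    (6,7)@(13, 15): e=[12,-12,24] → .
    (7,7)@(15, 15): e=[4,16,4] → X
    (8,7)@(17, 15): e=[-4,44,-16] → .
    (7,8)@(15, 17): e=[4,4,16] → X
    (8,8)@(17, 17): e=[-4,32,-4] → .
    (7,9)@(15, 19): e=[4,-8,28] → .
  covered (3 px):
    . . . . . . . . .
    . . . . . . . . .
    . . . . . . . . .
    . . . . . . . . .
    . . . . . . . . .
    . . . . . . . . .
    . . . . . . X . .
    . . . . . . . X .
    . . . . . . . X .
    . . . . . . . . .
    . . . . . . . . .

Answer: 43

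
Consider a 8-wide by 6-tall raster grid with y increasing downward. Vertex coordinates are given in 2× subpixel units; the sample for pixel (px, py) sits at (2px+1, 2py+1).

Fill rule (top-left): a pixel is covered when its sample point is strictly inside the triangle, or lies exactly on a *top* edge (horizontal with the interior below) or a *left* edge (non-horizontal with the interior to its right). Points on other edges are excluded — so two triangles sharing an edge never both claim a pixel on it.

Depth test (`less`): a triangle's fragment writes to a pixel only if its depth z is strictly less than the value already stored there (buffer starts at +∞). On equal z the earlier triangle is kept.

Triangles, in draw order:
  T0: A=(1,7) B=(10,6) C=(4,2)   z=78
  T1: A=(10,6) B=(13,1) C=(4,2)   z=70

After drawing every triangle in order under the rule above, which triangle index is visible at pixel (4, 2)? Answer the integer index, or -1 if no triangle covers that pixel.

T0:
  2·area = 42  (B↔C swapped to make it positive)
  edge (1, 7)→(4, 2): d=(3,-5) top-left  bias=+0
  edge (4, 2)→(10, 6): d=(6,4) right/bottom  bias=-1
  edge (10, 6)→(1, 7): d=(-9,1) right/bottom  bias=-1
    (2,1)@(5, 3): e=[8,2,32] → X
    (3,1)@(7, 3): e=[18,-6,30] → .
    (1,2)@(3, 5): e=[4,22,16] → X
    (3,2)@(7, 5): e=[24,6,12] → X
    (4,2)@(9, 5): e=[34,-2,10] → .
    (0,3)@(1, 7): e=[0,42,0] → .  [on edge]
    (1,3)@(3, 7): e=[10,34,-2] → .
    (2,3)@(5, 7): e=[20,26,-4] → .
    (3,3)@(7, 7): e=[30,18,-6] → .
  covered (4 px):
    . . . . . . . .
    . . X . . . . .
    . X X X . . . .
    . . . . . . . .
    . . . . . . . .
    . . . . . . . .
T1:
  2·area = 42  (B↔C swapped to make it positive)
  edge (10, 6)→(4, 2): d=(-6,-4) top-left  bias=+0
  edge (4, 2)→(13, 1): d=(9,-1) top-left  bias=+0
  edge (13, 1)→(10, 6): d=(-3,5) right/bottom  bias=-1
    (6,0)@(13, 1): e=[42,0,0] → .  [on edge]
    (3,1)@(7, 3): e=[6,12,24] → X
    (4,1)@(9, 3): e=[14,14,14] → X
    (5,1)@(11, 3): e=[22,16,4] → X
    (6,1)@(13, 3): e=[30,18,-6] → .
    (3,2)@(7, 5): e=[-6,30,18] → .
    (4,2)@(9, 5): e=[2,32,8] → X
    (5,2)@(11, 5): e=[10,34,-2] → .
    (4,3)@(9, 7): e=[-10,50,2] → .
    (3,5)@(7, 11): e=[-42,84,0] → .  [on edge]
  covered (4 px):
    . . . . . . . .
    . . . X X X . .
    . . . . X . . .
    . . . . . . . .
    . . . . . . . .
    . . . . . . . .

Z-buffer (winner per pixel, '.' = empty):
  . . . . . . . .
  . . 0 1 1 1 . .
  . 0 0 0 1 . . .
  . . . . . . . .
  . . . . . . . .
  . . . . . . . .

Result: 1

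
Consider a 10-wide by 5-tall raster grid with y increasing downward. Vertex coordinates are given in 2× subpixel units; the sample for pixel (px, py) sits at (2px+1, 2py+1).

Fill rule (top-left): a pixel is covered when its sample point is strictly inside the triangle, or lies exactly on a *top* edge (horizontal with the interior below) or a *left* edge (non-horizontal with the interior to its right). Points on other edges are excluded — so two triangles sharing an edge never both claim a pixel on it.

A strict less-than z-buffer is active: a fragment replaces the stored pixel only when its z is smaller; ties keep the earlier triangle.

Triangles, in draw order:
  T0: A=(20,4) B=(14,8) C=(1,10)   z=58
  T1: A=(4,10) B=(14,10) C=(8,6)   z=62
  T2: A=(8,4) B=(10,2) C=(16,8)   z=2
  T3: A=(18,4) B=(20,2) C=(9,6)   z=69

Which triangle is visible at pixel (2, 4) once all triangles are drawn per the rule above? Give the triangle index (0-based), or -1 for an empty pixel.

T0:
  2·area = 40
  edge (20, 4)→(14, 8): d=(-6,4) right/bottom  bias=-1
  edge (14, 8)→(1, 10): d=(-13,2) right/bottom  bias=-1
  edge (1, 10)→(20, 4): d=(19,-6) top-left  bias=+0
    (8,2)@(17, 5): e=[6,33,1] → #
    (9,2)@(19, 5): e=[-2,29,13] → ·
    (5,3)@(11, 7): e=[18,19,3] → #
    (6,3)@(13, 7): e=[10,15,15] → #
    (7,3)@(15, 7): e=[2,11,27] → #
    (8,3)@(17, 7): e=[-6,7,39] → ·
    (2,4)@(5, 9): e=[30,5,5] → #
    (3,4)@(7, 9): e=[22,1,17] → #
    (4,4)@(9, 9): e=[14,-3,29] → ·
    (5,4)@(11, 9): e=[6,-7,41] → ·
    (6,4)@(13, 9): e=[-2,-11,53] → ·
    (7,4)@(15, 9): e=[-10,-15,65] → ·
  covered (6 px):
    · · · · · · · · · ·
    · · · · · · · · · ·
    · · · · · · · · # ·
    · · · · · # # # · ·
    · · # # · · · · · ·
T1:
  2·area = 40  (B↔C swapped to make it positive)
  edge (4, 10)→(8, 6): d=(4,-4) top-left  bias=+0
  edge (8, 6)→(14, 10): d=(6,4) right/bottom  bias=-1
  edge (14, 10)→(4, 10): d=(-10,0) right/bottom  bias=-1
    (6,0)@(13, 1): e=[0,-50,90] → ·  [on edge]
    (5,1)@(11, 3): e=[0,-30,70] → ·  [on edge]
    (4,2)@(9, 5): e=[0,-10,50] → ·  [on edge]
    (3,3)@(7, 7): e=[0,10,30] → #  [on edge]
    (4,3)@(9, 7): e=[8,2,30] → #
    (5,3)@(11, 7): e=[16,-6,30] → ·
    (2,4)@(5, 9): e=[0,30,10] → #  [on edge]
    (5,4)@(11, 9): e=[24,6,10] → #
    (6,4)@(13, 9): e=[32,-2,10] → ·
  covered (6 px):
    · · · · · · · · · ·
    · · · · · · · · · ·
    · · · · · · · · · ·
    · · · # # · · · · ·
    · · # # # # · · · ·
T2:
  2·area = 24
  edge (8, 4)→(10, 2): d=(2,-2) top-left  bias=+0
  edge (10, 2)→(16, 8): d=(6,6) right/bottom  bias=-1
  edge (16, 8)→(8, 4): d=(-8,-4) top-left  bias=+0
    (4,0)@(9, 1): e=[-4,0,28] → ·  [on edge]
    (5,0)@(11, 1): e=[0,-12,36] → ·  [on edge]
    (4,1)@(9, 3): e=[0,12,12] → #  [on edge]
    (5,1)@(11, 3): e=[4,0,20] → ·  [on edge]
    (3,2)@(7, 5): e=[0,36,-12] → ·  [on edge]
    (4,2)@(9, 5): e=[4,24,-4] → ·
    (5,2)@(11, 5): e=[8,12,4] → #
    (6,2)@(13, 5): e=[12,0,12] → ·  [on edge]
    (2,3)@(5, 7): e=[0,60,-36] → ·  [on edge]
    (5,3)@(11, 7): e=[12,24,-12] → ·
    (7,3)@(15, 7): e=[20,0,4] → ·  [on edge]
    (1,4)@(3, 9): e=[0,84,-60] → ·  [on edge]
    (8,4)@(17, 9): e=[28,0,-4] → ·  [on edge]
  covered (2 px):
    · · · · · · · · · ·
    · · · · # · · · · ·
    · · · · · # · · · ·
    · · · · · · · · · ·
    · · · · · · · · · ·
T3:
  2·area = 14  (B↔C swapped to make it positive)
  edge (18, 4)→(9, 6): d=(-9,2) right/bottom  bias=-1
  edge (9, 6)→(20, 2): d=(11,-4) top-left  bias=+0
  edge (20, 2)→(18, 4): d=(-2,2) right/bottom  bias=-1
    (9,1)@(19, 3): e=[7,7,0] → ·  [on edge]
    (6,2)@(13, 5): e=[1,5,8] → #
    (7,2)@(15, 5): e=[-3,13,4] → ·
    (8,2)@(17, 5): e=[-7,21,0] → ·  [on edge]
    (6,3)@(13, 7): e=[-17,27,4] → ·
    (7,3)@(15, 7): e=[-21,35,0] → ·  [on edge]
    (6,4)@(13, 9): e=[-35,49,0] → ·  [on edge]
  covered (1 px):
    · · · · · · · · · ·
    · · · · · · · · · ·
    · · · · · · # · · ·
    · · · · · · · · · ·
    · · · · · · · · · ·

Z-buffer (winner per pixel, '.' = empty):
  . . . . . . . . . .
  . . . . 2 . . . . .
  . . . . . 2 3 . 0 .
  . . . 1 1 0 0 0 . .
  . . 0 0 1 1 . . . .

Answer: 0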